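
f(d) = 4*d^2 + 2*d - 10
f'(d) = 8*d + 2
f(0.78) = -6.01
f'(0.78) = 8.24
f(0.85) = -5.41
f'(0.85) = 8.80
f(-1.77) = -1.01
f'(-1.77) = -12.16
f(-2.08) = 3.15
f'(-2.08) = -14.64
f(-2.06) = 2.85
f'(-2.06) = -14.48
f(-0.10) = -10.16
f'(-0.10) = 1.20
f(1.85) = 7.39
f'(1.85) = 16.80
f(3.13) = 35.45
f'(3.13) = 27.04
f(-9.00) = 296.00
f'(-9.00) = -70.00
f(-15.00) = 860.00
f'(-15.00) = -118.00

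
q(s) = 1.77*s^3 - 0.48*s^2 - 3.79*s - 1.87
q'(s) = 5.31*s^2 - 0.96*s - 3.79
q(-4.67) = -174.91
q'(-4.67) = 116.50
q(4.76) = 160.11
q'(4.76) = 111.95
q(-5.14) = -235.43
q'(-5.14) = 141.43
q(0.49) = -3.63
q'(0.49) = -2.99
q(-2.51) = -23.37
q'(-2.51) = 32.07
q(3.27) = 42.49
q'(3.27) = 49.85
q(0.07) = -2.14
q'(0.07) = -3.83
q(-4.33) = -138.15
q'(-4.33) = 99.92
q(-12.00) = -3084.07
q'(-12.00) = 772.37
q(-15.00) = -6026.77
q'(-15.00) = 1205.36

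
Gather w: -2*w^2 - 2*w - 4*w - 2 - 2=-2*w^2 - 6*w - 4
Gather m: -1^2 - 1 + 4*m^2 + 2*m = 4*m^2 + 2*m - 2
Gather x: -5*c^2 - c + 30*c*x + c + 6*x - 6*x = -5*c^2 + 30*c*x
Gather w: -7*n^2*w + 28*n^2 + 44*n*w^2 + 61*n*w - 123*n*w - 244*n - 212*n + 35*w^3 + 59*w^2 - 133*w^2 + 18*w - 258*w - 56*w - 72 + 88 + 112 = 28*n^2 - 456*n + 35*w^3 + w^2*(44*n - 74) + w*(-7*n^2 - 62*n - 296) + 128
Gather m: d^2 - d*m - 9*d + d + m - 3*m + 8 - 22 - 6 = d^2 - 8*d + m*(-d - 2) - 20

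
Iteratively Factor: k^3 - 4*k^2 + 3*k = (k)*(k^2 - 4*k + 3) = k*(k - 1)*(k - 3)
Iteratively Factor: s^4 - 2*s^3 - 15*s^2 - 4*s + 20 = (s + 2)*(s^3 - 4*s^2 - 7*s + 10) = (s - 5)*(s + 2)*(s^2 + s - 2) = (s - 5)*(s + 2)^2*(s - 1)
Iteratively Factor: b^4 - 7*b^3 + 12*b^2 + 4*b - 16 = (b - 4)*(b^3 - 3*b^2 + 4) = (b - 4)*(b - 2)*(b^2 - b - 2) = (b - 4)*(b - 2)*(b + 1)*(b - 2)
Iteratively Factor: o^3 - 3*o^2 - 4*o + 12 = (o - 3)*(o^2 - 4) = (o - 3)*(o - 2)*(o + 2)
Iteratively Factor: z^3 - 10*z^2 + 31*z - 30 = (z - 3)*(z^2 - 7*z + 10) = (z - 5)*(z - 3)*(z - 2)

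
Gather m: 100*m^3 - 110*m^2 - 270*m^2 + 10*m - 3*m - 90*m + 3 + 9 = 100*m^3 - 380*m^2 - 83*m + 12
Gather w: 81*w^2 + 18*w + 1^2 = 81*w^2 + 18*w + 1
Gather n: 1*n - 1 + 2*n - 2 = 3*n - 3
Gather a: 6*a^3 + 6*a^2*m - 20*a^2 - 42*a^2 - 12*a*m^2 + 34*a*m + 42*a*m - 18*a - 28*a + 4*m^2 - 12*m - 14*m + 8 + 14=6*a^3 + a^2*(6*m - 62) + a*(-12*m^2 + 76*m - 46) + 4*m^2 - 26*m + 22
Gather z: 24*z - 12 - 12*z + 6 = 12*z - 6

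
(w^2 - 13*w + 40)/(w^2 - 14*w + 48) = (w - 5)/(w - 6)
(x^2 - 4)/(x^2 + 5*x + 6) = (x - 2)/(x + 3)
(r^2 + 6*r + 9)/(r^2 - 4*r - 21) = (r + 3)/(r - 7)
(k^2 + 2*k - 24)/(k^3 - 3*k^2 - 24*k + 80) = (k + 6)/(k^2 + k - 20)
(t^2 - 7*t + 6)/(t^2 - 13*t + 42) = (t - 1)/(t - 7)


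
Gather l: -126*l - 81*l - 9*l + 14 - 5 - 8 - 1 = -216*l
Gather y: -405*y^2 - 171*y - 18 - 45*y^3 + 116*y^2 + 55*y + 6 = -45*y^3 - 289*y^2 - 116*y - 12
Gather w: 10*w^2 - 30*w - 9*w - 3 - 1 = 10*w^2 - 39*w - 4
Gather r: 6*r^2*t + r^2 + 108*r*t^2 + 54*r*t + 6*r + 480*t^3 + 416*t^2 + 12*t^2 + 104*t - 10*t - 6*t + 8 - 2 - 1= r^2*(6*t + 1) + r*(108*t^2 + 54*t + 6) + 480*t^3 + 428*t^2 + 88*t + 5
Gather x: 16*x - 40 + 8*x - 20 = 24*x - 60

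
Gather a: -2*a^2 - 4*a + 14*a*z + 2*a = -2*a^2 + a*(14*z - 2)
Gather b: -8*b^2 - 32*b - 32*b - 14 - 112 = -8*b^2 - 64*b - 126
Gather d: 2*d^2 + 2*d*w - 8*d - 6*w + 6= 2*d^2 + d*(2*w - 8) - 6*w + 6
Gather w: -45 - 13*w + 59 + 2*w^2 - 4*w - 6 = 2*w^2 - 17*w + 8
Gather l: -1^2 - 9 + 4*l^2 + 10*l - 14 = 4*l^2 + 10*l - 24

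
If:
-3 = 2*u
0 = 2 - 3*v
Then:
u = -3/2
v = 2/3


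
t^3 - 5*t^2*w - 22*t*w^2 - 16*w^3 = (t - 8*w)*(t + w)*(t + 2*w)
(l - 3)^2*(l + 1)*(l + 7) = l^4 + 2*l^3 - 32*l^2 + 30*l + 63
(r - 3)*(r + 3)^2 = r^3 + 3*r^2 - 9*r - 27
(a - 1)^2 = a^2 - 2*a + 1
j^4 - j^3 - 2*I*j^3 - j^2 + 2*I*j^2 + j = j*(j - 1)*(j - I)^2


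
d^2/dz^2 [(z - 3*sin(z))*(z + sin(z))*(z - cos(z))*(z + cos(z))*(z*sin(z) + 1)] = -z^5*sin(z) + 8*z^4*sin(z)^2 + 10*z^4*cos(z) - 4*z^4 + 18*z^3*sin(z)^3 - 32*z^3*sin(z)*cos(z) + 11*z^3*sin(z) + 32*z^2*sin(z)^4 - 36*z^2*sin(z)^2*cos(z) - 48*z^2*sin(z)^2 - 18*z^2*cos(z) + 12*z^2 + 75*z*sin(z)^5 - 32*z*sin(z)^3*cos(z) - 81*z*sin(z)^3 - 14*z*sin(z) - 30*sin(z)^4*cos(z) + 44*sin(z)^4 + 6*sin(z)^2*cos(z) - 48*sin(z)^2 + 4*cos(z) + 4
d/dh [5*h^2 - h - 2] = 10*h - 1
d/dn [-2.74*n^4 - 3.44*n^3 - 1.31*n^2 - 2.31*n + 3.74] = -10.96*n^3 - 10.32*n^2 - 2.62*n - 2.31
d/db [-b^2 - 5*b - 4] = -2*b - 5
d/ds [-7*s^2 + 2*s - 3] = 2 - 14*s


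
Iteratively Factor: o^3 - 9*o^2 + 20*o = (o)*(o^2 - 9*o + 20) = o*(o - 5)*(o - 4)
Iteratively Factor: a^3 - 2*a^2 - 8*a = (a - 4)*(a^2 + 2*a) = a*(a - 4)*(a + 2)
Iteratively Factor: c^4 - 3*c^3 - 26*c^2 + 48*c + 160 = (c + 4)*(c^3 - 7*c^2 + 2*c + 40) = (c - 5)*(c + 4)*(c^2 - 2*c - 8) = (c - 5)*(c - 4)*(c + 4)*(c + 2)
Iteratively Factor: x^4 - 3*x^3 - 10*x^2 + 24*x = (x - 4)*(x^3 + x^2 - 6*x) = (x - 4)*(x + 3)*(x^2 - 2*x) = (x - 4)*(x - 2)*(x + 3)*(x)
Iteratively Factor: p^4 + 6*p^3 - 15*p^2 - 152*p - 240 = (p + 4)*(p^3 + 2*p^2 - 23*p - 60) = (p + 4)^2*(p^2 - 2*p - 15) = (p + 3)*(p + 4)^2*(p - 5)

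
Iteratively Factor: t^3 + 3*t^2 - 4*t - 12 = (t + 3)*(t^2 - 4) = (t + 2)*(t + 3)*(t - 2)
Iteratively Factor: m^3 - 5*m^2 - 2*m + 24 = (m + 2)*(m^2 - 7*m + 12) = (m - 3)*(m + 2)*(m - 4)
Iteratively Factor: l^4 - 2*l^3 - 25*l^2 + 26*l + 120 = (l - 5)*(l^3 + 3*l^2 - 10*l - 24) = (l - 5)*(l - 3)*(l^2 + 6*l + 8) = (l - 5)*(l - 3)*(l + 4)*(l + 2)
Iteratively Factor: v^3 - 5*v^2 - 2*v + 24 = (v - 4)*(v^2 - v - 6) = (v - 4)*(v - 3)*(v + 2)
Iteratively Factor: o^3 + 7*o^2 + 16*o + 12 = (o + 2)*(o^2 + 5*o + 6) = (o + 2)^2*(o + 3)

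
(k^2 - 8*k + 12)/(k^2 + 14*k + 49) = (k^2 - 8*k + 12)/(k^2 + 14*k + 49)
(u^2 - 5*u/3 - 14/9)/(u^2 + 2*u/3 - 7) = (u + 2/3)/(u + 3)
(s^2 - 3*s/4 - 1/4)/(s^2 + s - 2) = (s + 1/4)/(s + 2)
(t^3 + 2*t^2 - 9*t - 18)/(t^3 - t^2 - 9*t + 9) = (t + 2)/(t - 1)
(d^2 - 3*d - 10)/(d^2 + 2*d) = (d - 5)/d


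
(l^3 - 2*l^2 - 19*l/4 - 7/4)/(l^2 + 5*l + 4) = (l^2 - 3*l - 7/4)/(l + 4)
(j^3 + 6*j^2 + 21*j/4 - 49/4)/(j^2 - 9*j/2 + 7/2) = (4*j^2 + 28*j + 49)/(2*(2*j - 7))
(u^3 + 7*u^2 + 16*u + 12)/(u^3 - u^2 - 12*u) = (u^2 + 4*u + 4)/(u*(u - 4))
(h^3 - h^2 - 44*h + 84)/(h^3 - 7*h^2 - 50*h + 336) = (h - 2)/(h - 8)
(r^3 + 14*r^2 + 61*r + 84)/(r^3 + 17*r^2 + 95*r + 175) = (r^2 + 7*r + 12)/(r^2 + 10*r + 25)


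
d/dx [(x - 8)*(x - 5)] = 2*x - 13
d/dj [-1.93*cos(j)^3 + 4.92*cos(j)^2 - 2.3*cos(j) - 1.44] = (5.79*cos(j)^2 - 9.84*cos(j) + 2.3)*sin(j)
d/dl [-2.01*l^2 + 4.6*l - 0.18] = 4.6 - 4.02*l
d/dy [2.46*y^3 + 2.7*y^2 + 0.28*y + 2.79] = 7.38*y^2 + 5.4*y + 0.28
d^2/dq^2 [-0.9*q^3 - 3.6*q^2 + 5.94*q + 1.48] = -5.4*q - 7.2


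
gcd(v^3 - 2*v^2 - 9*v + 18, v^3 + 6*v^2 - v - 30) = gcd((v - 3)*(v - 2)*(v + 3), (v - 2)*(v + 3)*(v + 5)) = v^2 + v - 6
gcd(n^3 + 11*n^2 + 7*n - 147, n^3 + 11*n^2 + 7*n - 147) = n^3 + 11*n^2 + 7*n - 147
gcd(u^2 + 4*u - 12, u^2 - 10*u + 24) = 1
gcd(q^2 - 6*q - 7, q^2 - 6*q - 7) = q^2 - 6*q - 7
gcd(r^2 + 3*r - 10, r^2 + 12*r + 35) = r + 5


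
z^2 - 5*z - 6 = (z - 6)*(z + 1)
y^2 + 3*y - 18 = (y - 3)*(y + 6)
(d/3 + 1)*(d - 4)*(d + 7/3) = d^3/3 + 4*d^2/9 - 43*d/9 - 28/3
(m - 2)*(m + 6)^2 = m^3 + 10*m^2 + 12*m - 72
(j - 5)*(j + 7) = j^2 + 2*j - 35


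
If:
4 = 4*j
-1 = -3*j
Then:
No Solution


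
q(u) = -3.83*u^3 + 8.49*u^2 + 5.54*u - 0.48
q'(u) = -11.49*u^2 + 16.98*u + 5.54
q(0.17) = 0.69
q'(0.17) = 8.09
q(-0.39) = -1.12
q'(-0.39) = -2.83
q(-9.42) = 3902.19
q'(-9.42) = -1173.99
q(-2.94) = 153.95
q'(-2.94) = -143.70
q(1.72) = 14.68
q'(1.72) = 0.75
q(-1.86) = 43.23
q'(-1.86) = -65.79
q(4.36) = -132.37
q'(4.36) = -138.85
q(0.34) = 2.23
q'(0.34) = 9.98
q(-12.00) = 7773.84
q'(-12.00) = -1852.78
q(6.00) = -488.88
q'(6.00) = -306.22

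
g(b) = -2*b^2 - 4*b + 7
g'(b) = -4*b - 4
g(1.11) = 0.10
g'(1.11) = -8.44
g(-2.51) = 4.44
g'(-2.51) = 6.04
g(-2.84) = 2.23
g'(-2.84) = 7.36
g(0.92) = 1.63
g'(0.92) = -7.68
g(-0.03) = 7.12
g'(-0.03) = -3.88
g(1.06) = 0.51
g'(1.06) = -8.24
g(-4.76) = -19.28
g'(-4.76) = 15.04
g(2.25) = -12.12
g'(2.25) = -13.00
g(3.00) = -23.00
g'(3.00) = -16.00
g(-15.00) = -383.00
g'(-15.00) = 56.00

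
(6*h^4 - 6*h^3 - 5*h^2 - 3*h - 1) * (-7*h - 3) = -42*h^5 + 24*h^4 + 53*h^3 + 36*h^2 + 16*h + 3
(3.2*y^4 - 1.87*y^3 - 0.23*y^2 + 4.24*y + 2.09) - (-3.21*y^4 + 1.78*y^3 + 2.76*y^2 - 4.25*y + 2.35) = 6.41*y^4 - 3.65*y^3 - 2.99*y^2 + 8.49*y - 0.26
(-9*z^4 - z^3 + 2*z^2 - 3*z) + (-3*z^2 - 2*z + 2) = -9*z^4 - z^3 - z^2 - 5*z + 2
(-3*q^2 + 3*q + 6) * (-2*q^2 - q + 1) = 6*q^4 - 3*q^3 - 18*q^2 - 3*q + 6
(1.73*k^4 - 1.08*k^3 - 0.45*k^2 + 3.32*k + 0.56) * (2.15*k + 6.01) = 3.7195*k^5 + 8.0753*k^4 - 7.4583*k^3 + 4.4335*k^2 + 21.1572*k + 3.3656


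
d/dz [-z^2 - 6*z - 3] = -2*z - 6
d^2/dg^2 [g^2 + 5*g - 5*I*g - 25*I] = 2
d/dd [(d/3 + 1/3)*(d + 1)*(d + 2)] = (d + 1)*(3*d + 5)/3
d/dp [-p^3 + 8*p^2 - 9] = p*(16 - 3*p)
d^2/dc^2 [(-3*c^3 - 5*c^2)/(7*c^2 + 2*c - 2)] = 4*(8*c^3 - 87*c^2 - 18*c - 10)/(343*c^6 + 294*c^5 - 210*c^4 - 160*c^3 + 60*c^2 + 24*c - 8)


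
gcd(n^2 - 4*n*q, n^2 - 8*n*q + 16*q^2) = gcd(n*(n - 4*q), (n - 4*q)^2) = -n + 4*q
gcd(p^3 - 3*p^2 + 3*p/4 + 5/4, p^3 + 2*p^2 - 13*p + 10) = p - 1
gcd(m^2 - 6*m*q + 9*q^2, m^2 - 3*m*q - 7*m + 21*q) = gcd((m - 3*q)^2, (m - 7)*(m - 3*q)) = -m + 3*q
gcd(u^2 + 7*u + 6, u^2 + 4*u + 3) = u + 1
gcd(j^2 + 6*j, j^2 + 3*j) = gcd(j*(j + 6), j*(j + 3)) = j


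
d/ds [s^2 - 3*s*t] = 2*s - 3*t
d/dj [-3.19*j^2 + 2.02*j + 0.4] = 2.02 - 6.38*j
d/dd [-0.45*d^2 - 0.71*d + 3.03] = -0.9*d - 0.71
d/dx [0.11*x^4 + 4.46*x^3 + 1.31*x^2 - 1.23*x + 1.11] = 0.44*x^3 + 13.38*x^2 + 2.62*x - 1.23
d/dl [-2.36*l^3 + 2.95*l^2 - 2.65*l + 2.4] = -7.08*l^2 + 5.9*l - 2.65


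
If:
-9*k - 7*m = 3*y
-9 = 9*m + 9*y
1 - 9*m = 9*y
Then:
No Solution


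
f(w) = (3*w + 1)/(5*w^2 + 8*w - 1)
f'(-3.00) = -0.29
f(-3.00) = -0.40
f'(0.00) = -11.00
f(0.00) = -1.00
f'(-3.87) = -0.11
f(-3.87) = -0.25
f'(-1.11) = -1.33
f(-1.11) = 0.63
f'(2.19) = -0.06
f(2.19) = 0.19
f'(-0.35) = -0.92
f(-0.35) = 0.02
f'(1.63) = -0.10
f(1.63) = 0.23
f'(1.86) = -0.08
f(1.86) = 0.21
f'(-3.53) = -0.15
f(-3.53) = -0.29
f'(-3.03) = -0.28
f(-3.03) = -0.39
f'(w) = (-10*w - 8)*(3*w + 1)/(5*w^2 + 8*w - 1)^2 + 3/(5*w^2 + 8*w - 1)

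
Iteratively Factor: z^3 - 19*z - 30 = (z - 5)*(z^2 + 5*z + 6) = (z - 5)*(z + 2)*(z + 3)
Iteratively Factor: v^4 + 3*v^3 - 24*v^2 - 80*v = (v + 4)*(v^3 - v^2 - 20*v) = v*(v + 4)*(v^2 - v - 20) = v*(v + 4)^2*(v - 5)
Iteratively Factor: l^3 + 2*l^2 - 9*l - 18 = (l + 3)*(l^2 - l - 6) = (l - 3)*(l + 3)*(l + 2)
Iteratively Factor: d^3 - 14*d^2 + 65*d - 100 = (d - 5)*(d^2 - 9*d + 20) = (d - 5)^2*(d - 4)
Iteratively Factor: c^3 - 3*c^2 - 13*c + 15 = (c + 3)*(c^2 - 6*c + 5) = (c - 5)*(c + 3)*(c - 1)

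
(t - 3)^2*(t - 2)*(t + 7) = t^4 - t^3 - 35*t^2 + 129*t - 126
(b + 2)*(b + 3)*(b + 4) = b^3 + 9*b^2 + 26*b + 24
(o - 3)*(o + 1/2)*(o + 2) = o^3 - o^2/2 - 13*o/2 - 3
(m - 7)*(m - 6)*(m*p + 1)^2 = m^4*p^2 - 13*m^3*p^2 + 2*m^3*p + 42*m^2*p^2 - 26*m^2*p + m^2 + 84*m*p - 13*m + 42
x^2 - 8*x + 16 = (x - 4)^2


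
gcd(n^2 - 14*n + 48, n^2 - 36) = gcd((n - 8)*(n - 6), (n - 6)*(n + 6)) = n - 6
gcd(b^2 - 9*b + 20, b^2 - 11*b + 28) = b - 4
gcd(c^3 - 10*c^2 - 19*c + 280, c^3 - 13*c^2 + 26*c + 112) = c^2 - 15*c + 56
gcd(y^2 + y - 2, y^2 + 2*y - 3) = y - 1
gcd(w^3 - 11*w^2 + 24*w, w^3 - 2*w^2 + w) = w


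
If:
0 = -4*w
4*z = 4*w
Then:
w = 0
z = 0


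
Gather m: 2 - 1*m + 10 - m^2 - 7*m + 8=-m^2 - 8*m + 20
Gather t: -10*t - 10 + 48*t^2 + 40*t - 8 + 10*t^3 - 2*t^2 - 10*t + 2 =10*t^3 + 46*t^2 + 20*t - 16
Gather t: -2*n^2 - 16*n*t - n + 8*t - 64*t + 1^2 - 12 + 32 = -2*n^2 - n + t*(-16*n - 56) + 21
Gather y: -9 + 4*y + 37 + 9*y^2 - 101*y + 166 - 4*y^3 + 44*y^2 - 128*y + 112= -4*y^3 + 53*y^2 - 225*y + 306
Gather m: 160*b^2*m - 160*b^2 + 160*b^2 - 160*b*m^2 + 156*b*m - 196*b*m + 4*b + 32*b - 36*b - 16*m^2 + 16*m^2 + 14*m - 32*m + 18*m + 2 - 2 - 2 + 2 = -160*b*m^2 + m*(160*b^2 - 40*b)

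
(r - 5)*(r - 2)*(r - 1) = r^3 - 8*r^2 + 17*r - 10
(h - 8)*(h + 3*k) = h^2 + 3*h*k - 8*h - 24*k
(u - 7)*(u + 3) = u^2 - 4*u - 21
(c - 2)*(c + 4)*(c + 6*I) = c^3 + 2*c^2 + 6*I*c^2 - 8*c + 12*I*c - 48*I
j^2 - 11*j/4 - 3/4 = (j - 3)*(j + 1/4)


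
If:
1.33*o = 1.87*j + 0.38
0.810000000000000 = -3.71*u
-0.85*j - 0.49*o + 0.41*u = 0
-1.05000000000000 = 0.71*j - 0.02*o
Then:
No Solution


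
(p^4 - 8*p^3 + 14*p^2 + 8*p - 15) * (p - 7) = p^5 - 15*p^4 + 70*p^3 - 90*p^2 - 71*p + 105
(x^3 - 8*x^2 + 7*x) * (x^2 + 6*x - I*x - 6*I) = x^5 - 2*x^4 - I*x^4 - 41*x^3 + 2*I*x^3 + 42*x^2 + 41*I*x^2 - 42*I*x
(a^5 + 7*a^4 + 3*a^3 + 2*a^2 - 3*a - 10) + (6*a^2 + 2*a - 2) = a^5 + 7*a^4 + 3*a^3 + 8*a^2 - a - 12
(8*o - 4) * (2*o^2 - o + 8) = 16*o^3 - 16*o^2 + 68*o - 32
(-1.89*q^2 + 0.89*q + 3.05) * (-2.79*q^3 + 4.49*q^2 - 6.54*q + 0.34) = 5.2731*q^5 - 10.9692*q^4 + 7.8472*q^3 + 7.2313*q^2 - 19.6444*q + 1.037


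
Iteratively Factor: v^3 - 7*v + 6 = (v - 2)*(v^2 + 2*v - 3) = (v - 2)*(v - 1)*(v + 3)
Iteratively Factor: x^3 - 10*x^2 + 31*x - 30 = (x - 5)*(x^2 - 5*x + 6) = (x - 5)*(x - 2)*(x - 3)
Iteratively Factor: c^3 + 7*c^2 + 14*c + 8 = (c + 2)*(c^2 + 5*c + 4) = (c + 2)*(c + 4)*(c + 1)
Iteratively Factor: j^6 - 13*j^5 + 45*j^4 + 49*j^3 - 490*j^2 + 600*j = (j)*(j^5 - 13*j^4 + 45*j^3 + 49*j^2 - 490*j + 600) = j*(j - 2)*(j^4 - 11*j^3 + 23*j^2 + 95*j - 300) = j*(j - 4)*(j - 2)*(j^3 - 7*j^2 - 5*j + 75) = j*(j - 4)*(j - 2)*(j + 3)*(j^2 - 10*j + 25) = j*(j - 5)*(j - 4)*(j - 2)*(j + 3)*(j - 5)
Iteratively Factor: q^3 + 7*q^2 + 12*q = (q + 4)*(q^2 + 3*q) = q*(q + 4)*(q + 3)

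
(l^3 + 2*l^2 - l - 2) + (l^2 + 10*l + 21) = l^3 + 3*l^2 + 9*l + 19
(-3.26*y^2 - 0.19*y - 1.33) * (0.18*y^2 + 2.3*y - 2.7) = -0.5868*y^4 - 7.5322*y^3 + 8.1256*y^2 - 2.546*y + 3.591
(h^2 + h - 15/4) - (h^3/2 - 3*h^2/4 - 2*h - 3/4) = -h^3/2 + 7*h^2/4 + 3*h - 3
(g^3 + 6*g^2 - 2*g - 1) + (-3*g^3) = -2*g^3 + 6*g^2 - 2*g - 1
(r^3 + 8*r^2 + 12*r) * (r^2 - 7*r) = r^5 + r^4 - 44*r^3 - 84*r^2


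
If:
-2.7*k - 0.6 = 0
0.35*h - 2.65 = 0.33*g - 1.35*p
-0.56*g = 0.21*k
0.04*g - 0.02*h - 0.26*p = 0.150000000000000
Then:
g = 0.08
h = 13.97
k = -0.22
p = -1.64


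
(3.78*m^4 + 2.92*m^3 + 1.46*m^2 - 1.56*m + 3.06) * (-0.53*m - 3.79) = -2.0034*m^5 - 15.8738*m^4 - 11.8406*m^3 - 4.7066*m^2 + 4.2906*m - 11.5974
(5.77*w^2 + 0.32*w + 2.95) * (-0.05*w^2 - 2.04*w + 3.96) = -0.2885*w^4 - 11.7868*w^3 + 22.0489*w^2 - 4.7508*w + 11.682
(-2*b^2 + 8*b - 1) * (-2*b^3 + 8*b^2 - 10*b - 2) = 4*b^5 - 32*b^4 + 86*b^3 - 84*b^2 - 6*b + 2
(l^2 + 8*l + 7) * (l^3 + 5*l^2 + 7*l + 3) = l^5 + 13*l^4 + 54*l^3 + 94*l^2 + 73*l + 21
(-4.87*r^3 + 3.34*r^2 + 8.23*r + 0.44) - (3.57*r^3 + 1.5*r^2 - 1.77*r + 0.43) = -8.44*r^3 + 1.84*r^2 + 10.0*r + 0.01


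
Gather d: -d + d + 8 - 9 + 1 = 0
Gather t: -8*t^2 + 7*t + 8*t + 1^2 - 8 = -8*t^2 + 15*t - 7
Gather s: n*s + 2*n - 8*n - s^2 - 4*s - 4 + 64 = -6*n - s^2 + s*(n - 4) + 60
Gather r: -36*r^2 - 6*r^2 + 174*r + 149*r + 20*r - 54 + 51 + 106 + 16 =-42*r^2 + 343*r + 119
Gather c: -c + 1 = 1 - c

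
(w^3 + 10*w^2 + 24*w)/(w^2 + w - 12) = w*(w + 6)/(w - 3)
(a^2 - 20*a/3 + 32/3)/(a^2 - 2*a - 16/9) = 3*(a - 4)/(3*a + 2)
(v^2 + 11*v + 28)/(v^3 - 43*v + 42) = (v + 4)/(v^2 - 7*v + 6)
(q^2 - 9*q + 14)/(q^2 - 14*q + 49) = (q - 2)/(q - 7)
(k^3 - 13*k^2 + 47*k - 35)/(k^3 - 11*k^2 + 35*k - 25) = (k - 7)/(k - 5)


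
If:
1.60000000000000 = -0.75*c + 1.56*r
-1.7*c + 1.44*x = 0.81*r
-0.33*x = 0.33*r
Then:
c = -0.83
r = 0.63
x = -0.63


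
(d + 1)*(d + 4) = d^2 + 5*d + 4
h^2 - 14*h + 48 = (h - 8)*(h - 6)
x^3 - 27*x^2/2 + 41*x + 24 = (x - 8)*(x - 6)*(x + 1/2)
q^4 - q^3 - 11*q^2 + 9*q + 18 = (q - 3)*(q - 2)*(q + 1)*(q + 3)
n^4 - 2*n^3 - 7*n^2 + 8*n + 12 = (n - 3)*(n - 2)*(n + 1)*(n + 2)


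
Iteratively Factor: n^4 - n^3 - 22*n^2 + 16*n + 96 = (n - 4)*(n^3 + 3*n^2 - 10*n - 24) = (n - 4)*(n - 3)*(n^2 + 6*n + 8) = (n - 4)*(n - 3)*(n + 2)*(n + 4)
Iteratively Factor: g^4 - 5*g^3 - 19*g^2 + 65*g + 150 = (g - 5)*(g^3 - 19*g - 30) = (g - 5)^2*(g^2 + 5*g + 6) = (g - 5)^2*(g + 2)*(g + 3)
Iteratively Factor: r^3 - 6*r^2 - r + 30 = (r - 5)*(r^2 - r - 6) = (r - 5)*(r + 2)*(r - 3)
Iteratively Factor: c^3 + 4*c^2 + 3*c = (c + 3)*(c^2 + c) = c*(c + 3)*(c + 1)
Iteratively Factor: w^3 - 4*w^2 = (w)*(w^2 - 4*w) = w*(w - 4)*(w)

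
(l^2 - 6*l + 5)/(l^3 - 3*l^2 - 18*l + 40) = (l - 1)/(l^2 + 2*l - 8)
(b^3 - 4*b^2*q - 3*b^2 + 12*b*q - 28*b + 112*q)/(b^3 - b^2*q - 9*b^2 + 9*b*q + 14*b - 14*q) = (-b^2 + 4*b*q - 4*b + 16*q)/(-b^2 + b*q + 2*b - 2*q)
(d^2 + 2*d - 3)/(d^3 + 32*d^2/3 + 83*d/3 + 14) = 3*(d - 1)/(3*d^2 + 23*d + 14)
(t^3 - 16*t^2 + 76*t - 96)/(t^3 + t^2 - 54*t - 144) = (t^2 - 8*t + 12)/(t^2 + 9*t + 18)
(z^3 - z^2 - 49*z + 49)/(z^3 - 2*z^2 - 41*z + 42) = (z + 7)/(z + 6)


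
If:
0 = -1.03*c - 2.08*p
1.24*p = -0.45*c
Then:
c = 0.00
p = 0.00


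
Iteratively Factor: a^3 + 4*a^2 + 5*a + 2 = (a + 1)*(a^2 + 3*a + 2) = (a + 1)^2*(a + 2)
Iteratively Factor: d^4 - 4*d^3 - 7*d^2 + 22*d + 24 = (d + 1)*(d^3 - 5*d^2 - 2*d + 24) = (d + 1)*(d + 2)*(d^2 - 7*d + 12) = (d - 3)*(d + 1)*(d + 2)*(d - 4)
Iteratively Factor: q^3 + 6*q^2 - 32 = (q + 4)*(q^2 + 2*q - 8) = (q + 4)^2*(q - 2)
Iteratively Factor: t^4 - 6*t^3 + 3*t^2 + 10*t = (t - 2)*(t^3 - 4*t^2 - 5*t) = t*(t - 2)*(t^2 - 4*t - 5) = t*(t - 5)*(t - 2)*(t + 1)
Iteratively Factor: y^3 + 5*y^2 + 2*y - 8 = (y + 2)*(y^2 + 3*y - 4) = (y + 2)*(y + 4)*(y - 1)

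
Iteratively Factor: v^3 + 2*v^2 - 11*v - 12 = (v + 1)*(v^2 + v - 12) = (v + 1)*(v + 4)*(v - 3)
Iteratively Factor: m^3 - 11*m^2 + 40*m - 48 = (m - 4)*(m^2 - 7*m + 12) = (m - 4)^2*(m - 3)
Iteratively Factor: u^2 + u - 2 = (u + 2)*(u - 1)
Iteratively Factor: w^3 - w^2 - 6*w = (w)*(w^2 - w - 6) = w*(w - 3)*(w + 2)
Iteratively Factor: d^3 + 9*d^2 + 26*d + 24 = (d + 2)*(d^2 + 7*d + 12) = (d + 2)*(d + 4)*(d + 3)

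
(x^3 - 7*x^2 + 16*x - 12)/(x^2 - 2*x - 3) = (x^2 - 4*x + 4)/(x + 1)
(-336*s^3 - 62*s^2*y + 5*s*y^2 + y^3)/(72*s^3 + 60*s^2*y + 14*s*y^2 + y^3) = (-56*s^2 - s*y + y^2)/(12*s^2 + 8*s*y + y^2)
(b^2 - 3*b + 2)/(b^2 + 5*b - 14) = (b - 1)/(b + 7)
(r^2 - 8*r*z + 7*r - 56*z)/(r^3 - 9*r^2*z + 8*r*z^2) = (-r - 7)/(r*(-r + z))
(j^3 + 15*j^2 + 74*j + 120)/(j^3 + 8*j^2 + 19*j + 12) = (j^2 + 11*j + 30)/(j^2 + 4*j + 3)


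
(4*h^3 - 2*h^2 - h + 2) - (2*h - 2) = 4*h^3 - 2*h^2 - 3*h + 4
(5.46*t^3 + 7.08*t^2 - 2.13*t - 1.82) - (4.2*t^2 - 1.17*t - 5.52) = 5.46*t^3 + 2.88*t^2 - 0.96*t + 3.7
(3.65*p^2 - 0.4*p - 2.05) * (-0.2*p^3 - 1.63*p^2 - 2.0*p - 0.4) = -0.73*p^5 - 5.8695*p^4 - 6.238*p^3 + 2.6815*p^2 + 4.26*p + 0.82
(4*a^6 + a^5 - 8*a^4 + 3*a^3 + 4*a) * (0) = 0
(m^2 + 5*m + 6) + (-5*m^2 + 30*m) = -4*m^2 + 35*m + 6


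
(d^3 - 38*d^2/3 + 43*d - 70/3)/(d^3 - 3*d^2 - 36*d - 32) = (-3*d^3 + 38*d^2 - 129*d + 70)/(3*(-d^3 + 3*d^2 + 36*d + 32))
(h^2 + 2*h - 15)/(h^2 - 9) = (h + 5)/(h + 3)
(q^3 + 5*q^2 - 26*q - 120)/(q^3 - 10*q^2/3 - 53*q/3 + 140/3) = 3*(q + 6)/(3*q - 7)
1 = 1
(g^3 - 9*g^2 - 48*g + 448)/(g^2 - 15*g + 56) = (g^2 - g - 56)/(g - 7)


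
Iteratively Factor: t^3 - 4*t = (t - 2)*(t^2 + 2*t) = t*(t - 2)*(t + 2)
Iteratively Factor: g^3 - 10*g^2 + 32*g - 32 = (g - 4)*(g^2 - 6*g + 8) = (g - 4)*(g - 2)*(g - 4)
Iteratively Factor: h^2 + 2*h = (h)*(h + 2)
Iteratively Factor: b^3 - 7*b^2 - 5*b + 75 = (b - 5)*(b^2 - 2*b - 15) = (b - 5)*(b + 3)*(b - 5)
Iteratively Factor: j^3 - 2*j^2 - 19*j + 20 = (j - 5)*(j^2 + 3*j - 4) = (j - 5)*(j + 4)*(j - 1)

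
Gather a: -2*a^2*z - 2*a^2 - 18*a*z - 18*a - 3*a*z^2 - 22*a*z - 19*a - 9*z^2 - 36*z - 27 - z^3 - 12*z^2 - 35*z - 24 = a^2*(-2*z - 2) + a*(-3*z^2 - 40*z - 37) - z^3 - 21*z^2 - 71*z - 51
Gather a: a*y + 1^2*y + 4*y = a*y + 5*y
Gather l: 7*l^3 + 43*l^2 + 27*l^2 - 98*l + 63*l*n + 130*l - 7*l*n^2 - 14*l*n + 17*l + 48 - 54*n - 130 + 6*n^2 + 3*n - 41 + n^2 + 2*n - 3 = 7*l^3 + 70*l^2 + l*(-7*n^2 + 49*n + 49) + 7*n^2 - 49*n - 126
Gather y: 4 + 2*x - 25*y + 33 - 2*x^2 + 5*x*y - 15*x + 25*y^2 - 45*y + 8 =-2*x^2 - 13*x + 25*y^2 + y*(5*x - 70) + 45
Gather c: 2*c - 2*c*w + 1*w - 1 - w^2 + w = c*(2 - 2*w) - w^2 + 2*w - 1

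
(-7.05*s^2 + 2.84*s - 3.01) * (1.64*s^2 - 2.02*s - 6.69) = -11.562*s^4 + 18.8986*s^3 + 36.4913*s^2 - 12.9194*s + 20.1369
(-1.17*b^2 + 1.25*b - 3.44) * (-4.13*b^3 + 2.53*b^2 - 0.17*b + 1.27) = 4.8321*b^5 - 8.1226*b^4 + 17.5686*b^3 - 10.4016*b^2 + 2.1723*b - 4.3688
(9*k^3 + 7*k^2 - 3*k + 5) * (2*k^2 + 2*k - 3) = 18*k^5 + 32*k^4 - 19*k^3 - 17*k^2 + 19*k - 15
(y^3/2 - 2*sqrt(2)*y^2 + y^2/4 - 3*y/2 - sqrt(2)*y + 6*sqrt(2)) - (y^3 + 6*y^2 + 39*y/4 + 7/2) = -y^3/2 - 23*y^2/4 - 2*sqrt(2)*y^2 - 45*y/4 - sqrt(2)*y - 7/2 + 6*sqrt(2)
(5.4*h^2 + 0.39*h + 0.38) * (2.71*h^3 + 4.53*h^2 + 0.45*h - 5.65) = 14.634*h^5 + 25.5189*h^4 + 5.2265*h^3 - 28.6131*h^2 - 2.0325*h - 2.147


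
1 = 1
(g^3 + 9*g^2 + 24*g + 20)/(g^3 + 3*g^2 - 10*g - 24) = (g^2 + 7*g + 10)/(g^2 + g - 12)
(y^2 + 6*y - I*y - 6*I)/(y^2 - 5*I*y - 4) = (y + 6)/(y - 4*I)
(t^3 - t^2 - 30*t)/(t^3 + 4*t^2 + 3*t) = (t^2 - t - 30)/(t^2 + 4*t + 3)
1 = 1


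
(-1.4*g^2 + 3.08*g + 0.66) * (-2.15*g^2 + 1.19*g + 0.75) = 3.01*g^4 - 8.288*g^3 + 1.1962*g^2 + 3.0954*g + 0.495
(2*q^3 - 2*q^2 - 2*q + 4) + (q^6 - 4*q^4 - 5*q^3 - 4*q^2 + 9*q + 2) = q^6 - 4*q^4 - 3*q^3 - 6*q^2 + 7*q + 6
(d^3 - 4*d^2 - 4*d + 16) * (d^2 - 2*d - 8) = d^5 - 6*d^4 - 4*d^3 + 56*d^2 - 128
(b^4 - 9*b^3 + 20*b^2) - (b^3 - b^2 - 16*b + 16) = b^4 - 10*b^3 + 21*b^2 + 16*b - 16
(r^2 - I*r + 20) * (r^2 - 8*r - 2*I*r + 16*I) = r^4 - 8*r^3 - 3*I*r^3 + 18*r^2 + 24*I*r^2 - 144*r - 40*I*r + 320*I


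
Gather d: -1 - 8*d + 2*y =-8*d + 2*y - 1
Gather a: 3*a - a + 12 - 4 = 2*a + 8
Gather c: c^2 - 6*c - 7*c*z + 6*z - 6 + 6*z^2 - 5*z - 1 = c^2 + c*(-7*z - 6) + 6*z^2 + z - 7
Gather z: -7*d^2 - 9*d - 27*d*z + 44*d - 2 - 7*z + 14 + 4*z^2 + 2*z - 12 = -7*d^2 + 35*d + 4*z^2 + z*(-27*d - 5)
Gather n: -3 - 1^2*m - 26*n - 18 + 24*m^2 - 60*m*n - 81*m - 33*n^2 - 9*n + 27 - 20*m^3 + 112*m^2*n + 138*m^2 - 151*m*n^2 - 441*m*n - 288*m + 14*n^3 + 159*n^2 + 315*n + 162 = -20*m^3 + 162*m^2 - 370*m + 14*n^3 + n^2*(126 - 151*m) + n*(112*m^2 - 501*m + 280) + 168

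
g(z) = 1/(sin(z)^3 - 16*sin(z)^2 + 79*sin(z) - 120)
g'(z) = (-3*sin(z)^2*cos(z) + 32*sin(z)*cos(z) - 79*cos(z))/(sin(z)^3 - 16*sin(z)^2 + 79*sin(z) - 120)^2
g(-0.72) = -0.01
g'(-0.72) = -0.00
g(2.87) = -0.01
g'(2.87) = 0.01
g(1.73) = -0.02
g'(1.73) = 0.00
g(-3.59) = -0.01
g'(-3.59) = 0.01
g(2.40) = -0.01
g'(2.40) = 0.01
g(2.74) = -0.01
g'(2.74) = 0.01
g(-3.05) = -0.01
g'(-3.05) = 0.01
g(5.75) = -0.01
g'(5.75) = -0.00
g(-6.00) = -0.01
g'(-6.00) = -0.00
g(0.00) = -0.00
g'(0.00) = -0.00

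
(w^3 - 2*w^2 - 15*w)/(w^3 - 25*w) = (w + 3)/(w + 5)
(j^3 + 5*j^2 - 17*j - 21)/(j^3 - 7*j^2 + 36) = (j^2 + 8*j + 7)/(j^2 - 4*j - 12)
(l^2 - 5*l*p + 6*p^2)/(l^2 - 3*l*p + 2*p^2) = (-l + 3*p)/(-l + p)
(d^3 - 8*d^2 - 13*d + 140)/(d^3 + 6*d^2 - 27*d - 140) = (d - 7)/(d + 7)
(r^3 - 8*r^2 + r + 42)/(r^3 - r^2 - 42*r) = (r^2 - r - 6)/(r*(r + 6))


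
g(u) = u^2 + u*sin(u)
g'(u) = u*cos(u) + 2*u + sin(u)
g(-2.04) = 5.98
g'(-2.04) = -4.05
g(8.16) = 74.37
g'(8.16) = 14.82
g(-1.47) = 3.62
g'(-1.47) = -4.08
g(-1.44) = 3.50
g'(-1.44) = -4.06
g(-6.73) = 48.20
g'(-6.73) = -19.96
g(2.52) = 7.82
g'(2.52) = 3.57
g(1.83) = 5.12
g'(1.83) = 4.16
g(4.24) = 14.20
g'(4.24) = 5.66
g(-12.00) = 137.56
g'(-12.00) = -33.59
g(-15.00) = 234.75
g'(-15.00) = -19.25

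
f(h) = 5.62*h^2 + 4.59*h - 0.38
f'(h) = 11.24*h + 4.59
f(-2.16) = 15.93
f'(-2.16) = -19.69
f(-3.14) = 40.62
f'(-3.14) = -30.70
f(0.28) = 1.35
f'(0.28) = 7.74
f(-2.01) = 13.10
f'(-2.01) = -18.00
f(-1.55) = 6.01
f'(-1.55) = -12.83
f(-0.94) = 0.27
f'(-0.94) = -5.98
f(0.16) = 0.50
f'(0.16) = 6.39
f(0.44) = 2.73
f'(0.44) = 9.54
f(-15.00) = 1195.27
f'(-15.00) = -164.01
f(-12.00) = 753.82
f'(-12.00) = -130.29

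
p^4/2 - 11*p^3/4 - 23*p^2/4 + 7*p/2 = p*(p/2 + 1)*(p - 7)*(p - 1/2)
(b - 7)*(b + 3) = b^2 - 4*b - 21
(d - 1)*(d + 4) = d^2 + 3*d - 4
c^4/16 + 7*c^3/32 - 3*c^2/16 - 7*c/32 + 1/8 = (c/4 + 1/4)*(c/4 + 1)*(c - 1)*(c - 1/2)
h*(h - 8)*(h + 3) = h^3 - 5*h^2 - 24*h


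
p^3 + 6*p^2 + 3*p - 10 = (p - 1)*(p + 2)*(p + 5)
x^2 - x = x*(x - 1)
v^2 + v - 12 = (v - 3)*(v + 4)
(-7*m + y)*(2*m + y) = -14*m^2 - 5*m*y + y^2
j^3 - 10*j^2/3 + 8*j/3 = j*(j - 2)*(j - 4/3)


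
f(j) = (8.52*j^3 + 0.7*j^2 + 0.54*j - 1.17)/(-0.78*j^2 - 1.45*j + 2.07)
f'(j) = (1.56*j + 1.45)*(8.52*j^3 + 0.7*j^2 + 0.54*j - 1.17)/(-0.78*j^2 - 1.45*j + 2.07)^2 + (25.56*j^2 + 1.4*j + 0.54)/(-0.78*j^2 - 1.45*j + 2.07)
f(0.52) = 0.45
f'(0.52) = 8.32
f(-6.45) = 107.56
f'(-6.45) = -6.11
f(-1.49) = -11.45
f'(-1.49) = 26.10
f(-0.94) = -2.97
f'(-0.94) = 7.97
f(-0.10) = -0.56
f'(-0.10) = -0.03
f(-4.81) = 103.95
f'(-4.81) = 4.90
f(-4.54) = 105.94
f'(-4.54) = 10.19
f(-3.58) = 140.75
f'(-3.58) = 94.61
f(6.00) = -53.81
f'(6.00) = -10.01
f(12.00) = -116.17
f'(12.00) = -10.61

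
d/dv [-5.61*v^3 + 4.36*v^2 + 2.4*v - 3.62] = -16.83*v^2 + 8.72*v + 2.4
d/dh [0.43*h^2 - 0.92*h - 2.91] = 0.86*h - 0.92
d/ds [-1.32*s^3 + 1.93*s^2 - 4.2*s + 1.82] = -3.96*s^2 + 3.86*s - 4.2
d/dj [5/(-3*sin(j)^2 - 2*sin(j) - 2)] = 10*(3*sin(j) + 1)*cos(j)/(3*sin(j)^2 + 2*sin(j) + 2)^2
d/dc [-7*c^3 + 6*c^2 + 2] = 3*c*(4 - 7*c)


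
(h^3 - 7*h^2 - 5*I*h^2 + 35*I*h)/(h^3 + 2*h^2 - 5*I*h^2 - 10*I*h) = (h - 7)/(h + 2)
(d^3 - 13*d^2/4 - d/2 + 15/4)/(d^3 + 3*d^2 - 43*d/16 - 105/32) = 8*(d^2 - 2*d - 3)/(8*d^2 + 34*d + 21)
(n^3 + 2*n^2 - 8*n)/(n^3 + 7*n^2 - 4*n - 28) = n*(n + 4)/(n^2 + 9*n + 14)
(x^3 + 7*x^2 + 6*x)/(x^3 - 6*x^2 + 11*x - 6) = x*(x^2 + 7*x + 6)/(x^3 - 6*x^2 + 11*x - 6)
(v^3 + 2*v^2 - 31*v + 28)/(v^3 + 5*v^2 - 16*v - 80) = (v^2 + 6*v - 7)/(v^2 + 9*v + 20)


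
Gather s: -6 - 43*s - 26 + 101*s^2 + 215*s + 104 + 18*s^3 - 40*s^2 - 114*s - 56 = 18*s^3 + 61*s^2 + 58*s + 16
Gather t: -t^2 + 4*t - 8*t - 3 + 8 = -t^2 - 4*t + 5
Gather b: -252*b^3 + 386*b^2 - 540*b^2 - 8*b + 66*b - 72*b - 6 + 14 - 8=-252*b^3 - 154*b^2 - 14*b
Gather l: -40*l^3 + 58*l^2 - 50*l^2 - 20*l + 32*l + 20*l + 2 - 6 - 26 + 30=-40*l^3 + 8*l^2 + 32*l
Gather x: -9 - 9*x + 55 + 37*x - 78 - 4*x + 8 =24*x - 24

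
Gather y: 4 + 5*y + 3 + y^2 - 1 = y^2 + 5*y + 6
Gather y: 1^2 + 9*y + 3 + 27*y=36*y + 4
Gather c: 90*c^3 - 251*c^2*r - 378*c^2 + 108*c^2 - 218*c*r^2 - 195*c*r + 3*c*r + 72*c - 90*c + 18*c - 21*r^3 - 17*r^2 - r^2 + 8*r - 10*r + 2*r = 90*c^3 + c^2*(-251*r - 270) + c*(-218*r^2 - 192*r) - 21*r^3 - 18*r^2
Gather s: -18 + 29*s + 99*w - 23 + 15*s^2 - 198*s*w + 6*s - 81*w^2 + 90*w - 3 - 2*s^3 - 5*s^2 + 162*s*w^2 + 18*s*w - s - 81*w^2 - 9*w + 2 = -2*s^3 + 10*s^2 + s*(162*w^2 - 180*w + 34) - 162*w^2 + 180*w - 42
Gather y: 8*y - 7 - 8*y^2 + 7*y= -8*y^2 + 15*y - 7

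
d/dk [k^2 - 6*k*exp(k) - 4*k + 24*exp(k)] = -6*k*exp(k) + 2*k + 18*exp(k) - 4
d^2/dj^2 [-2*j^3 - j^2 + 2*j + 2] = -12*j - 2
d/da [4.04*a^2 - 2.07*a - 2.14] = 8.08*a - 2.07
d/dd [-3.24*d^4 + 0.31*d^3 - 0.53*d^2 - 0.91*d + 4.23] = -12.96*d^3 + 0.93*d^2 - 1.06*d - 0.91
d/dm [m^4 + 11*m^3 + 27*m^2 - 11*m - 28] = 4*m^3 + 33*m^2 + 54*m - 11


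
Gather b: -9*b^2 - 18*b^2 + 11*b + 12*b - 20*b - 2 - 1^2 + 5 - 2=-27*b^2 + 3*b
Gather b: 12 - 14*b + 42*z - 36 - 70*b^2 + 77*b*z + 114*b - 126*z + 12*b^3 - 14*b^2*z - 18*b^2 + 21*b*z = 12*b^3 + b^2*(-14*z - 88) + b*(98*z + 100) - 84*z - 24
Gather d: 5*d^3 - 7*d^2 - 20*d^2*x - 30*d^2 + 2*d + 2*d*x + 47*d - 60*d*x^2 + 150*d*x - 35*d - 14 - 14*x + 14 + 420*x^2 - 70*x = 5*d^3 + d^2*(-20*x - 37) + d*(-60*x^2 + 152*x + 14) + 420*x^2 - 84*x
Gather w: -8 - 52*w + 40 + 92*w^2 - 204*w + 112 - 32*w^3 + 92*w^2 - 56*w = -32*w^3 + 184*w^2 - 312*w + 144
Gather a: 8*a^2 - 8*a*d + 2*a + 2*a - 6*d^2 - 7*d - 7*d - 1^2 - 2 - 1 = 8*a^2 + a*(4 - 8*d) - 6*d^2 - 14*d - 4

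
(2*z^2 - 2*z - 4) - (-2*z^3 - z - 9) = 2*z^3 + 2*z^2 - z + 5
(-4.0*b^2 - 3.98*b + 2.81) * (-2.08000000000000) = 8.32*b^2 + 8.2784*b - 5.8448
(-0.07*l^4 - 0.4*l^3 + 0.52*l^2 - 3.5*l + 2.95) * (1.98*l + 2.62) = -0.1386*l^5 - 0.9754*l^4 - 0.0184*l^3 - 5.5676*l^2 - 3.329*l + 7.729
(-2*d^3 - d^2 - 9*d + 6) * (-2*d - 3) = 4*d^4 + 8*d^3 + 21*d^2 + 15*d - 18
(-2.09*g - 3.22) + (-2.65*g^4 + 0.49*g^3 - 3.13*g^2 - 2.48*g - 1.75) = -2.65*g^4 + 0.49*g^3 - 3.13*g^2 - 4.57*g - 4.97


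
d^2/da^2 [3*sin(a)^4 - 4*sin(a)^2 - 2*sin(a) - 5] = -48*sin(a)^4 + 52*sin(a)^2 + 2*sin(a) - 8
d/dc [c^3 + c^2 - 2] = c*(3*c + 2)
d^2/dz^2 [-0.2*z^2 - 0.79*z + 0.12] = -0.400000000000000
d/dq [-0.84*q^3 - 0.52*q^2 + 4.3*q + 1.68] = -2.52*q^2 - 1.04*q + 4.3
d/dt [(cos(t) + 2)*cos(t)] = -2*(cos(t) + 1)*sin(t)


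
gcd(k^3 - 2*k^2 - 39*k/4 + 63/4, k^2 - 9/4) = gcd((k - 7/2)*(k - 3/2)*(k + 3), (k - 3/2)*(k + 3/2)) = k - 3/2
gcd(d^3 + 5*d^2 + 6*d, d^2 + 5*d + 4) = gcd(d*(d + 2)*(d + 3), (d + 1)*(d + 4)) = 1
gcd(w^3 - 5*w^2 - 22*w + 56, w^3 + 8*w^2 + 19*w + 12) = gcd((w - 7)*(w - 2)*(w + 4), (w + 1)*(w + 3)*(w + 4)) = w + 4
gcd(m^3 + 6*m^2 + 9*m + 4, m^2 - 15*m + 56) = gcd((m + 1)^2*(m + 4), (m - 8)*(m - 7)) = 1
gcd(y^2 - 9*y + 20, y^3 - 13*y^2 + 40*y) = y - 5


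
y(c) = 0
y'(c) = 0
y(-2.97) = 0.00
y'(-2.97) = 0.00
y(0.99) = 0.00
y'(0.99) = 0.00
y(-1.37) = 0.00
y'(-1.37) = 0.00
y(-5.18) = 0.00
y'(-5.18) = 0.00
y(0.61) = 0.00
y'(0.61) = 0.00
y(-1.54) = 0.00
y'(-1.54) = 0.00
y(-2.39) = 0.00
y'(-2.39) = 0.00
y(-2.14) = 0.00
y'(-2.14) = 0.00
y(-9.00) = 0.00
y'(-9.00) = 0.00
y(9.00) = 0.00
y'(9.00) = 0.00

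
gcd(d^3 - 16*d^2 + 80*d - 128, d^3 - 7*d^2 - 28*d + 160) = d^2 - 12*d + 32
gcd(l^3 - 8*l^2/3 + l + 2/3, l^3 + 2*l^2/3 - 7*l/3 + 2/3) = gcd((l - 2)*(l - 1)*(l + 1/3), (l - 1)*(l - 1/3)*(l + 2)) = l - 1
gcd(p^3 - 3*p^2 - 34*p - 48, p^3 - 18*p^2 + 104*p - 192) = p - 8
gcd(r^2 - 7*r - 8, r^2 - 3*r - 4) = r + 1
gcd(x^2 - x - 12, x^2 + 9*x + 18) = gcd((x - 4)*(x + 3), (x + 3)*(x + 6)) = x + 3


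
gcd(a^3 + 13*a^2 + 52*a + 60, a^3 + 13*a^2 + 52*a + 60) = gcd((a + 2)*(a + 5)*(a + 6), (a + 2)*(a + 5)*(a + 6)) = a^3 + 13*a^2 + 52*a + 60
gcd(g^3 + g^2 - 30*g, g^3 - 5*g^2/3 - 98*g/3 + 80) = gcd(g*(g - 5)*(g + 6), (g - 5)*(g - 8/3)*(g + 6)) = g^2 + g - 30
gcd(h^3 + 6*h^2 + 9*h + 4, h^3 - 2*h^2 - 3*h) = h + 1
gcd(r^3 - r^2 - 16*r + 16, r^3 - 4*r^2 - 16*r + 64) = r^2 - 16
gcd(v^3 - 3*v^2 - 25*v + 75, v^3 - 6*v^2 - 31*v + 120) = v^2 + 2*v - 15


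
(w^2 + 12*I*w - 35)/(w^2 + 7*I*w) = (w + 5*I)/w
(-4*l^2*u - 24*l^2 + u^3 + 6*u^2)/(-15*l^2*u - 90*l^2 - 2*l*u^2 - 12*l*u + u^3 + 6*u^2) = (-4*l^2 + u^2)/(-15*l^2 - 2*l*u + u^2)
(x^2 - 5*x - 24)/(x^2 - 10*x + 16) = (x + 3)/(x - 2)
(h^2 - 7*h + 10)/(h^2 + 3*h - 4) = (h^2 - 7*h + 10)/(h^2 + 3*h - 4)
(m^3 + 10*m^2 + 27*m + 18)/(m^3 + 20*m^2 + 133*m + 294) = (m^2 + 4*m + 3)/(m^2 + 14*m + 49)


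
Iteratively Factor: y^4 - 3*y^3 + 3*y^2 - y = (y - 1)*(y^3 - 2*y^2 + y) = (y - 1)^2*(y^2 - y) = (y - 1)^3*(y)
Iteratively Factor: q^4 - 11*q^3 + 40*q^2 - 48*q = (q - 4)*(q^3 - 7*q^2 + 12*q) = (q - 4)^2*(q^2 - 3*q) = (q - 4)^2*(q - 3)*(q)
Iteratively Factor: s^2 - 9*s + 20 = (s - 5)*(s - 4)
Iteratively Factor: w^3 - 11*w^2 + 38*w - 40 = (w - 5)*(w^2 - 6*w + 8) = (w - 5)*(w - 4)*(w - 2)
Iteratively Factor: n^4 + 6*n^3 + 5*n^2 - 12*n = (n + 3)*(n^3 + 3*n^2 - 4*n) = (n + 3)*(n + 4)*(n^2 - n) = n*(n + 3)*(n + 4)*(n - 1)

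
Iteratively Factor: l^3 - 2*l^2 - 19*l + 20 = (l + 4)*(l^2 - 6*l + 5) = (l - 5)*(l + 4)*(l - 1)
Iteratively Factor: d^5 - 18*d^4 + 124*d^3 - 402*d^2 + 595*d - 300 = (d - 3)*(d^4 - 15*d^3 + 79*d^2 - 165*d + 100) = (d - 5)*(d - 3)*(d^3 - 10*d^2 + 29*d - 20) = (d - 5)*(d - 3)*(d - 1)*(d^2 - 9*d + 20) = (d - 5)^2*(d - 3)*(d - 1)*(d - 4)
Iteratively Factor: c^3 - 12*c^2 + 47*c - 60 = (c - 4)*(c^2 - 8*c + 15) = (c - 4)*(c - 3)*(c - 5)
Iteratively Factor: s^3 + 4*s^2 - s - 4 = (s + 1)*(s^2 + 3*s - 4) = (s - 1)*(s + 1)*(s + 4)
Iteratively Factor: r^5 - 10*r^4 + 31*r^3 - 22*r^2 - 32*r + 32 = (r - 1)*(r^4 - 9*r^3 + 22*r^2 - 32) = (r - 1)*(r + 1)*(r^3 - 10*r^2 + 32*r - 32) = (r - 4)*(r - 1)*(r + 1)*(r^2 - 6*r + 8) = (r - 4)^2*(r - 1)*(r + 1)*(r - 2)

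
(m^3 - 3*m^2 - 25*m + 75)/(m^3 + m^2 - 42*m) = (m^3 - 3*m^2 - 25*m + 75)/(m*(m^2 + m - 42))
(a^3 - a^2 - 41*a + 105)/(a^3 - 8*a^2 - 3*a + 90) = (a^2 + 4*a - 21)/(a^2 - 3*a - 18)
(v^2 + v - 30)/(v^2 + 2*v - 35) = (v + 6)/(v + 7)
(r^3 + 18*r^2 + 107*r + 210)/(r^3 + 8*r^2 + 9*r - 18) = (r^2 + 12*r + 35)/(r^2 + 2*r - 3)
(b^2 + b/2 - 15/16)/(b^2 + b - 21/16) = (4*b + 5)/(4*b + 7)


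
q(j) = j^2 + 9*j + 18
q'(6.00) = 21.00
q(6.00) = 108.00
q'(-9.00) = -9.00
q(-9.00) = 18.00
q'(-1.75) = 5.50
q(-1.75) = 5.31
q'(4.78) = 18.56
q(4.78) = 83.87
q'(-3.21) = 2.58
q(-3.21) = -0.59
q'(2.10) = 13.20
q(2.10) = 41.31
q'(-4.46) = 0.08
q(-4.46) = -2.25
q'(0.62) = 10.24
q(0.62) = 23.96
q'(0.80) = 10.60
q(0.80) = 25.84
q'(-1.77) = 5.46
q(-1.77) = 5.20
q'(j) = 2*j + 9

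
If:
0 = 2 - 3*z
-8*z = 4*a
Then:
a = -4/3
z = 2/3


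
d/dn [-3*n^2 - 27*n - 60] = -6*n - 27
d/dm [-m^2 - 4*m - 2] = -2*m - 4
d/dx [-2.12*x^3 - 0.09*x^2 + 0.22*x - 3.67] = -6.36*x^2 - 0.18*x + 0.22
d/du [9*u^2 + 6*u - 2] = 18*u + 6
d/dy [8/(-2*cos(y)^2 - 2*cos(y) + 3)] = -(16*sin(y) + 16*sin(2*y))/(2*cos(y) + cos(2*y) - 2)^2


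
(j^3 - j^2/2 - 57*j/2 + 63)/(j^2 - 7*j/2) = j + 3 - 18/j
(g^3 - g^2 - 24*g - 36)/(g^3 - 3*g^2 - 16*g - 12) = (g + 3)/(g + 1)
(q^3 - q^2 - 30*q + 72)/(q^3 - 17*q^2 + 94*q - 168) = (q^2 + 3*q - 18)/(q^2 - 13*q + 42)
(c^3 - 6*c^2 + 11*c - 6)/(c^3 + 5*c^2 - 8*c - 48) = (c^2 - 3*c + 2)/(c^2 + 8*c + 16)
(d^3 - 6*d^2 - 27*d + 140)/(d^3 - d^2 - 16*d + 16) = (d^2 - 2*d - 35)/(d^2 + 3*d - 4)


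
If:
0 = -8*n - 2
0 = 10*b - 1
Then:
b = 1/10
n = -1/4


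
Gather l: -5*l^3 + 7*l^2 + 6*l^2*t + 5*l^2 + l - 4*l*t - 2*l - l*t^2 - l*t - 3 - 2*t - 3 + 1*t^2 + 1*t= -5*l^3 + l^2*(6*t + 12) + l*(-t^2 - 5*t - 1) + t^2 - t - 6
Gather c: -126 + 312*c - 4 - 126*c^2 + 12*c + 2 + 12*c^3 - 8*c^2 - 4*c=12*c^3 - 134*c^2 + 320*c - 128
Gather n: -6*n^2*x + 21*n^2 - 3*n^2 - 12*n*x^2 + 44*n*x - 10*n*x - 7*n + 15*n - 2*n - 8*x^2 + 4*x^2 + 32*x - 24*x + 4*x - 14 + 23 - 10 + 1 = n^2*(18 - 6*x) + n*(-12*x^2 + 34*x + 6) - 4*x^2 + 12*x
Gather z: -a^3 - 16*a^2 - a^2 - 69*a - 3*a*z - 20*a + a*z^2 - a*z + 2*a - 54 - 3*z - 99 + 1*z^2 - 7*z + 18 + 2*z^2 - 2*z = -a^3 - 17*a^2 - 87*a + z^2*(a + 3) + z*(-4*a - 12) - 135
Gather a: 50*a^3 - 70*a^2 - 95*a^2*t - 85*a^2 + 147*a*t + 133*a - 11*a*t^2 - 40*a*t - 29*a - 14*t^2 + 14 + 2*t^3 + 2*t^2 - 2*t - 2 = 50*a^3 + a^2*(-95*t - 155) + a*(-11*t^2 + 107*t + 104) + 2*t^3 - 12*t^2 - 2*t + 12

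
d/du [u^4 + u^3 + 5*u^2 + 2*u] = 4*u^3 + 3*u^2 + 10*u + 2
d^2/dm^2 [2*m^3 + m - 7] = 12*m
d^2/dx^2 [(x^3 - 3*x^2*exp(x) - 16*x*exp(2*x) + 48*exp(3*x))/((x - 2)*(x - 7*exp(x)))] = 4*(x^6*exp(x) - 9*x^5*exp(2*x) - 4*x^5*exp(x) + 192*x^4*exp(3*x) + 24*x^4*exp(2*x) - 1120*x^3*exp(4*x) - 912*x^3*exp(3*x) + 78*x^3*exp(2*x) + 12*x^3*exp(x) + 2*x^3 + 2352*x^2*exp(5*x) + 5488*x^2*exp(4*x) + 936*x^2*exp(3*x) - 252*x^2*exp(2*x) - 42*x^2*exp(x) - 11760*x*exp(5*x) - 6552*x*exp(4*x) + 576*x*exp(3*x) + 294*x*exp(2*x) + 15288*exp(5*x) - 1344*exp(4*x) - 422*exp(3*x))/(x^6 - 21*x^5*exp(x) - 6*x^5 + 147*x^4*exp(2*x) + 126*x^4*exp(x) + 12*x^4 - 343*x^3*exp(3*x) - 882*x^3*exp(2*x) - 252*x^3*exp(x) - 8*x^3 + 2058*x^2*exp(3*x) + 1764*x^2*exp(2*x) + 168*x^2*exp(x) - 4116*x*exp(3*x) - 1176*x*exp(2*x) + 2744*exp(3*x))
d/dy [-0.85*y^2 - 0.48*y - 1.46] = -1.7*y - 0.48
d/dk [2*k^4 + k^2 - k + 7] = 8*k^3 + 2*k - 1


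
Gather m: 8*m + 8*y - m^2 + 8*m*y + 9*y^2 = -m^2 + m*(8*y + 8) + 9*y^2 + 8*y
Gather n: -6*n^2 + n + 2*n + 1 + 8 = -6*n^2 + 3*n + 9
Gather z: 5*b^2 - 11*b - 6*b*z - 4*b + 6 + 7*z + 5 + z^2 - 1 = 5*b^2 - 15*b + z^2 + z*(7 - 6*b) + 10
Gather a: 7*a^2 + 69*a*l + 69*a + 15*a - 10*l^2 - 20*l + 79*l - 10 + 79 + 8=7*a^2 + a*(69*l + 84) - 10*l^2 + 59*l + 77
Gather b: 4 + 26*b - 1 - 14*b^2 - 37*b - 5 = -14*b^2 - 11*b - 2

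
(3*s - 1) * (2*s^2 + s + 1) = 6*s^3 + s^2 + 2*s - 1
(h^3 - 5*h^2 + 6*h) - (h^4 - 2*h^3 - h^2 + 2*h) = -h^4 + 3*h^3 - 4*h^2 + 4*h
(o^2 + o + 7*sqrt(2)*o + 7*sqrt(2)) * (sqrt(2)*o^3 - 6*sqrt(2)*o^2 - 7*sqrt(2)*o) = sqrt(2)*o^5 - 5*sqrt(2)*o^4 + 14*o^4 - 70*o^3 - 13*sqrt(2)*o^3 - 182*o^2 - 7*sqrt(2)*o^2 - 98*o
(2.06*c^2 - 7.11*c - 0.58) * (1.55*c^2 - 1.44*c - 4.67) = 3.193*c^4 - 13.9869*c^3 - 0.280799999999999*c^2 + 34.0389*c + 2.7086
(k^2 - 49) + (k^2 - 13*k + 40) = 2*k^2 - 13*k - 9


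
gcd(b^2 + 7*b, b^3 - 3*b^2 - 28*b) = b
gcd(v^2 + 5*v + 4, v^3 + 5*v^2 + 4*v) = v^2 + 5*v + 4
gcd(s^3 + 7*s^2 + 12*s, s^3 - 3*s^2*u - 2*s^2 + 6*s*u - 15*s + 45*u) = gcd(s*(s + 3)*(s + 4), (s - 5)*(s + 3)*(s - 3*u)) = s + 3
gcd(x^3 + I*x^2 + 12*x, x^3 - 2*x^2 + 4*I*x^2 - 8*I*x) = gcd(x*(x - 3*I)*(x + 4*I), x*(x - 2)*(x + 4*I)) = x^2 + 4*I*x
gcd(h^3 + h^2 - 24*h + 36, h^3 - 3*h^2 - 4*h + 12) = h^2 - 5*h + 6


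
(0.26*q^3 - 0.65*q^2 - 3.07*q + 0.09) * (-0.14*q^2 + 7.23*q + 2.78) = -0.0364*q^5 + 1.9708*q^4 - 3.5469*q^3 - 24.0157*q^2 - 7.8839*q + 0.2502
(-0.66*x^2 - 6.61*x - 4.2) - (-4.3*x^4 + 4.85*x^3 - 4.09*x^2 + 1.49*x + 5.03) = 4.3*x^4 - 4.85*x^3 + 3.43*x^2 - 8.1*x - 9.23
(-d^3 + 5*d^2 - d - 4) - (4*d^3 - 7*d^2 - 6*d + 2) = -5*d^3 + 12*d^2 + 5*d - 6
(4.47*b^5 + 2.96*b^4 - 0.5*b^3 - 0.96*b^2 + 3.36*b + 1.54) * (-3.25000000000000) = -14.5275*b^5 - 9.62*b^4 + 1.625*b^3 + 3.12*b^2 - 10.92*b - 5.005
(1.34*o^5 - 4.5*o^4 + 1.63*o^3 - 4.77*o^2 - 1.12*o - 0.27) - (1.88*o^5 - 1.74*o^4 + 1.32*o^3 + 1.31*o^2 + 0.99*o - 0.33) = -0.54*o^5 - 2.76*o^4 + 0.31*o^3 - 6.08*o^2 - 2.11*o + 0.06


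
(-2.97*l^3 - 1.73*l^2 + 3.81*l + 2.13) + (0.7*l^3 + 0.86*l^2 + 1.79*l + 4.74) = -2.27*l^3 - 0.87*l^2 + 5.6*l + 6.87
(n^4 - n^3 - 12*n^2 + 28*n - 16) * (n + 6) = n^5 + 5*n^4 - 18*n^3 - 44*n^2 + 152*n - 96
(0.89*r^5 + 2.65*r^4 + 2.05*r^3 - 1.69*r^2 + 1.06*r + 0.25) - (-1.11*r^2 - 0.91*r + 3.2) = 0.89*r^5 + 2.65*r^4 + 2.05*r^3 - 0.58*r^2 + 1.97*r - 2.95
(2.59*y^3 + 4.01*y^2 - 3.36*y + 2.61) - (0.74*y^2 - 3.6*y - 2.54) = 2.59*y^3 + 3.27*y^2 + 0.24*y + 5.15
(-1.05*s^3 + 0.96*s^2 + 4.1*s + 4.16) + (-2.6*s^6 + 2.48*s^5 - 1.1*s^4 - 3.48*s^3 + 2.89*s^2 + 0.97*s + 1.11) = -2.6*s^6 + 2.48*s^5 - 1.1*s^4 - 4.53*s^3 + 3.85*s^2 + 5.07*s + 5.27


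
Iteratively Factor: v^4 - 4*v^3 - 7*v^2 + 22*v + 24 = (v + 1)*(v^3 - 5*v^2 - 2*v + 24) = (v + 1)*(v + 2)*(v^2 - 7*v + 12) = (v - 3)*(v + 1)*(v + 2)*(v - 4)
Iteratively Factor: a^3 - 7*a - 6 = (a + 2)*(a^2 - 2*a - 3) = (a + 1)*(a + 2)*(a - 3)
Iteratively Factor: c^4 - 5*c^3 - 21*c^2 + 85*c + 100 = (c - 5)*(c^3 - 21*c - 20) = (c - 5)^2*(c^2 + 5*c + 4) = (c - 5)^2*(c + 4)*(c + 1)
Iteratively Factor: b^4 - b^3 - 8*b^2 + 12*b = (b - 2)*(b^3 + b^2 - 6*b) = b*(b - 2)*(b^2 + b - 6) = b*(b - 2)*(b + 3)*(b - 2)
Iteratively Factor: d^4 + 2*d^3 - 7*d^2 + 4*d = (d)*(d^3 + 2*d^2 - 7*d + 4) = d*(d - 1)*(d^2 + 3*d - 4) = d*(d - 1)*(d + 4)*(d - 1)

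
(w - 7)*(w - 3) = w^2 - 10*w + 21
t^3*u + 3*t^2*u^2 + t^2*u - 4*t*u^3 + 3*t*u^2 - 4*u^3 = (t - u)*(t + 4*u)*(t*u + u)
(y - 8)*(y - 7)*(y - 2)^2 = y^4 - 19*y^3 + 120*y^2 - 284*y + 224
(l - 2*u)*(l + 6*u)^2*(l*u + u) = l^4*u + 10*l^3*u^2 + l^3*u + 12*l^2*u^3 + 10*l^2*u^2 - 72*l*u^4 + 12*l*u^3 - 72*u^4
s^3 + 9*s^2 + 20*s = s*(s + 4)*(s + 5)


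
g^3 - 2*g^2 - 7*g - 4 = (g - 4)*(g + 1)^2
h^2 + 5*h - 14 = (h - 2)*(h + 7)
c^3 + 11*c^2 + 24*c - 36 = (c - 1)*(c + 6)^2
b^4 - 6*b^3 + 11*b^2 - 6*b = b*(b - 3)*(b - 2)*(b - 1)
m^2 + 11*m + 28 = (m + 4)*(m + 7)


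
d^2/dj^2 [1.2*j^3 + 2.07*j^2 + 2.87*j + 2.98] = 7.2*j + 4.14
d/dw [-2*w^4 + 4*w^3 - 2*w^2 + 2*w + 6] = -8*w^3 + 12*w^2 - 4*w + 2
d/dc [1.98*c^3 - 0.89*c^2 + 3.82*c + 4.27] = 5.94*c^2 - 1.78*c + 3.82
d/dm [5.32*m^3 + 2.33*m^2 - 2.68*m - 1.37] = 15.96*m^2 + 4.66*m - 2.68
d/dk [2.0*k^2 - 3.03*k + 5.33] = 4.0*k - 3.03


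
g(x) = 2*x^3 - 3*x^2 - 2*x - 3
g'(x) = 6*x^2 - 6*x - 2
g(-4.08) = -180.61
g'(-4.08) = 122.36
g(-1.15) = -7.71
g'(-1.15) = 12.84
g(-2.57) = -51.62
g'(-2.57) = 53.05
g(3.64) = 46.43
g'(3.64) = 55.66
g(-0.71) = -3.81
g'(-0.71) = 5.28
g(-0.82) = -4.48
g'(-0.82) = 6.95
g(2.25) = 0.09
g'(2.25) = 14.88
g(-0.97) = -5.71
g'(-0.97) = 9.47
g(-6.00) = -531.00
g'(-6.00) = 250.00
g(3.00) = 18.00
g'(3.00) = 34.00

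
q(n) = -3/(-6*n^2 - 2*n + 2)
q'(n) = -3*(12*n + 2)/(-6*n^2 - 2*n + 2)^2 = 3*(-6*n - 1)/(2*(3*n^2 + n - 1)^2)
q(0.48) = 8.76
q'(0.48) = -198.57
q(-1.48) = 0.37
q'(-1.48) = 0.71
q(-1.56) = 0.32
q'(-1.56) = 0.56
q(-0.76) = -55.15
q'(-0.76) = 7217.78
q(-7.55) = 0.01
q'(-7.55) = 0.00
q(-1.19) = 0.73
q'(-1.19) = 2.17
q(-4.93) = 0.02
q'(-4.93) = 0.01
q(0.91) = 0.63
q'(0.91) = -1.69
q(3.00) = 0.05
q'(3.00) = -0.03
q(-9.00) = 0.01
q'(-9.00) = 0.00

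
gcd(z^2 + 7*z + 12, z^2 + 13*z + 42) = 1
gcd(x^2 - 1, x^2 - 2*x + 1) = x - 1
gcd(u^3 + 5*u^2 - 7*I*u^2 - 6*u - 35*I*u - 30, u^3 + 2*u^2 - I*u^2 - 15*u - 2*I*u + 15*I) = u^2 + u*(5 - I) - 5*I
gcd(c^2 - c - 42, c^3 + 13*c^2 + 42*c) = c + 6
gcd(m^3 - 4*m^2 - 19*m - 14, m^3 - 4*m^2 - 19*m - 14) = m^3 - 4*m^2 - 19*m - 14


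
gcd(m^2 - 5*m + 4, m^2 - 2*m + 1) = m - 1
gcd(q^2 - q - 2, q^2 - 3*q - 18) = 1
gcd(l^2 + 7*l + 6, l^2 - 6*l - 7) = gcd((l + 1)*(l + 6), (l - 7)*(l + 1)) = l + 1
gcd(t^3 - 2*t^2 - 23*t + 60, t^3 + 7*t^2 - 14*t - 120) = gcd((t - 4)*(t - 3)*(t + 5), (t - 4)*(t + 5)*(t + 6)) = t^2 + t - 20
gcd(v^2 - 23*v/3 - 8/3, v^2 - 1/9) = v + 1/3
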